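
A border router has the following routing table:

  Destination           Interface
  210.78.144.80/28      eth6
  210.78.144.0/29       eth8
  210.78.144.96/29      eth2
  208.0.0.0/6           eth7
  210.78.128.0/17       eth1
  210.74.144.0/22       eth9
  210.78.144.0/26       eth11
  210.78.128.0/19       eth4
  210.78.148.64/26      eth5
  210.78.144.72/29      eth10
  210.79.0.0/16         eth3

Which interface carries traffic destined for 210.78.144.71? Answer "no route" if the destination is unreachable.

eth4

Routes whose prefix contains 210.78.144.71:
  208.0.0.0/6 (208.0.0.0 - 211.255.255.255) -> eth7
  210.78.128.0/17 (210.78.128.0 - 210.78.255.255) -> eth1
  210.78.128.0/19 (210.78.128.0 - 210.78.159.255) -> eth4
More-specific entries that do NOT match:
  210.78.144.0/29 (210.78.144.0 - 210.78.144.7) does not contain 210.78.144.71
  210.78.144.96/29 (210.78.144.96 - 210.78.144.103) does not contain 210.78.144.71
  210.78.144.72/29 (210.78.144.72 - 210.78.144.79) does not contain 210.78.144.71
  210.78.144.80/28 (210.78.144.80 - 210.78.144.95) does not contain 210.78.144.71
  210.78.144.0/26 (210.78.144.0 - 210.78.144.63) does not contain 210.78.144.71
  210.78.148.64/26 (210.78.148.64 - 210.78.148.127) does not contain 210.78.144.71
  210.74.144.0/22 (210.74.144.0 - 210.74.147.255) does not contain 210.78.144.71
Longest matching prefix is /19 -> interface eth4.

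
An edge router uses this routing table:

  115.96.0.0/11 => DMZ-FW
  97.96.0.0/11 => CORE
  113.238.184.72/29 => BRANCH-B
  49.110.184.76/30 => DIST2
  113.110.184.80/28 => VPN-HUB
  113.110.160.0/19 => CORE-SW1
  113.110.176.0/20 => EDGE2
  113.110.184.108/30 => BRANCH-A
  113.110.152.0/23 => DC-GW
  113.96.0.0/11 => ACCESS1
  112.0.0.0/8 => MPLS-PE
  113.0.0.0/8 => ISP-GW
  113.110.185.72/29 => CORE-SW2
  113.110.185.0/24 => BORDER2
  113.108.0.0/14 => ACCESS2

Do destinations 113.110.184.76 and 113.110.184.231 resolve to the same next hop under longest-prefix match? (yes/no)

113.110.184.76: longest match 113.110.176.0/20 -> EDGE2
113.110.184.231: longest match 113.110.176.0/20 -> EDGE2

yes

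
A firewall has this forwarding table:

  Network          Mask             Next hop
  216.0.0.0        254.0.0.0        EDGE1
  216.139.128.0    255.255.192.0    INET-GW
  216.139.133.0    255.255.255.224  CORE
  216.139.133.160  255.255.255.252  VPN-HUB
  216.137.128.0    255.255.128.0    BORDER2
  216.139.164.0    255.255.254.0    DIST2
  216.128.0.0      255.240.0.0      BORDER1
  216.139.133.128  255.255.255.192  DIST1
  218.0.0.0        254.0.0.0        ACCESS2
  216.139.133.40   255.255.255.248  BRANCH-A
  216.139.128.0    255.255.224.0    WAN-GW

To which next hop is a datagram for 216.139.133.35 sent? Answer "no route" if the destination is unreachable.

WAN-GW

Routes whose prefix contains 216.139.133.35:
  216.0.0.0/7 (216.0.0.0 - 217.255.255.255) -> EDGE1
  216.128.0.0/12 (216.128.0.0 - 216.143.255.255) -> BORDER1
  216.139.128.0/18 (216.139.128.0 - 216.139.191.255) -> INET-GW
  216.139.128.0/19 (216.139.128.0 - 216.139.159.255) -> WAN-GW
More-specific entries that do NOT match:
  216.139.133.160/30 (216.139.133.160 - 216.139.133.163) does not contain 216.139.133.35
  216.139.133.40/29 (216.139.133.40 - 216.139.133.47) does not contain 216.139.133.35
  216.139.133.0/27 (216.139.133.0 - 216.139.133.31) does not contain 216.139.133.35
  216.139.133.128/26 (216.139.133.128 - 216.139.133.191) does not contain 216.139.133.35
  216.139.164.0/23 (216.139.164.0 - 216.139.165.255) does not contain 216.139.133.35
Longest matching prefix is /19 -> next hop WAN-GW.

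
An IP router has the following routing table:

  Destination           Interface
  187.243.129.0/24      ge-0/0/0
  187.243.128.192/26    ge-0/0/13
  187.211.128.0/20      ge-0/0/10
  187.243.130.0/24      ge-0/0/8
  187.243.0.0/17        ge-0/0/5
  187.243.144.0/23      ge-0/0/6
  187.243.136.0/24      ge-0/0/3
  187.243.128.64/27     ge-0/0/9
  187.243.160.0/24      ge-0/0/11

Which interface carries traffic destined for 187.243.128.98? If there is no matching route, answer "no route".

no route

No entry's prefix contains 187.243.128.98; there is no default route.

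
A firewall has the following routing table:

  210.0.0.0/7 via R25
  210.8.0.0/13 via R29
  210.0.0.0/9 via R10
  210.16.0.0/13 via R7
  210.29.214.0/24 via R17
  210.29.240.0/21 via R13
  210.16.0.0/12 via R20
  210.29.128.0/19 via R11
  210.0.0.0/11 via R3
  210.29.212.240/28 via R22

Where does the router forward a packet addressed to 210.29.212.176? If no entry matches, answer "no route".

R20

Routes whose prefix contains 210.29.212.176:
  210.0.0.0/7 (210.0.0.0 - 211.255.255.255) -> R25
  210.0.0.0/9 (210.0.0.0 - 210.127.255.255) -> R10
  210.0.0.0/11 (210.0.0.0 - 210.31.255.255) -> R3
  210.16.0.0/12 (210.16.0.0 - 210.31.255.255) -> R20
More-specific entries that do NOT match:
  210.29.212.240/28 (210.29.212.240 - 210.29.212.255) does not contain 210.29.212.176
  210.29.214.0/24 (210.29.214.0 - 210.29.214.255) does not contain 210.29.212.176
  210.29.240.0/21 (210.29.240.0 - 210.29.247.255) does not contain 210.29.212.176
  210.29.128.0/19 (210.29.128.0 - 210.29.159.255) does not contain 210.29.212.176
  210.8.0.0/13 (210.8.0.0 - 210.15.255.255) does not contain 210.29.212.176
  210.16.0.0/13 (210.16.0.0 - 210.23.255.255) does not contain 210.29.212.176
Longest matching prefix is /12 -> next hop R20.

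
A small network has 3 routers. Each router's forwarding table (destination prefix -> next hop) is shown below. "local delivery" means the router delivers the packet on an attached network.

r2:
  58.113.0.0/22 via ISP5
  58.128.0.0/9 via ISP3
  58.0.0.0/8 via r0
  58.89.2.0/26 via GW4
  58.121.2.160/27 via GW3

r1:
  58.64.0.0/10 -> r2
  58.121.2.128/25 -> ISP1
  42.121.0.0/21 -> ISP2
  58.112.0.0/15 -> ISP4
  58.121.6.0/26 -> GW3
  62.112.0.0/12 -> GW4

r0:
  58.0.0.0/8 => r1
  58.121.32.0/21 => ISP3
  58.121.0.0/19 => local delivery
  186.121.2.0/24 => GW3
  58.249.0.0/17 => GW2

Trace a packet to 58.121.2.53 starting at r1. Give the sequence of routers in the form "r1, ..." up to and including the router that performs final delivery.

At r1: longest match for 58.121.2.53 is 58.64.0.0/10 -> r2
At r2: longest match for 58.121.2.53 is 58.0.0.0/8 -> r0
At r0: longest match for 58.121.2.53 is 58.121.0.0/19 -> local delivery

r1, r2, r0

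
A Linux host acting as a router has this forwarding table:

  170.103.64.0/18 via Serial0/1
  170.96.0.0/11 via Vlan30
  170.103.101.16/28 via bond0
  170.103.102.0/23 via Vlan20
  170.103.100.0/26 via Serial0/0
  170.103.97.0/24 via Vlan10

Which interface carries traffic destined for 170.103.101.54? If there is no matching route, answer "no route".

Routes whose prefix contains 170.103.101.54:
  170.96.0.0/11 (170.96.0.0 - 170.127.255.255) -> Vlan30
  170.103.64.0/18 (170.103.64.0 - 170.103.127.255) -> Serial0/1
More-specific entries that do NOT match:
  170.103.101.16/28 (170.103.101.16 - 170.103.101.31) does not contain 170.103.101.54
  170.103.100.0/26 (170.103.100.0 - 170.103.100.63) does not contain 170.103.101.54
  170.103.97.0/24 (170.103.97.0 - 170.103.97.255) does not contain 170.103.101.54
  170.103.102.0/23 (170.103.102.0 - 170.103.103.255) does not contain 170.103.101.54
Longest matching prefix is /18 -> interface Serial0/1.

Serial0/1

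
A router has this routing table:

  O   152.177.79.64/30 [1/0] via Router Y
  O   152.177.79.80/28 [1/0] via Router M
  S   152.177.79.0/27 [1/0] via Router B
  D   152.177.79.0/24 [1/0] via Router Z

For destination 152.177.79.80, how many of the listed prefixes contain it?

Prefixes containing 152.177.79.80:
  152.177.79.0/24 (152.177.79.0 - 152.177.79.255)
  152.177.79.80/28 (152.177.79.80 - 152.177.79.95)
Total matching entries: 2.

2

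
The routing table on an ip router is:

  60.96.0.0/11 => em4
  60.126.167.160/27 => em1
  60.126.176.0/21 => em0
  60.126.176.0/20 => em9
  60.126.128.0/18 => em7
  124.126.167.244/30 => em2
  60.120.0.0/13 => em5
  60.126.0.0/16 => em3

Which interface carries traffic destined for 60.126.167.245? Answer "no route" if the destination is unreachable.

Routes whose prefix contains 60.126.167.245:
  60.96.0.0/11 (60.96.0.0 - 60.127.255.255) -> em4
  60.120.0.0/13 (60.120.0.0 - 60.127.255.255) -> em5
  60.126.0.0/16 (60.126.0.0 - 60.126.255.255) -> em3
  60.126.128.0/18 (60.126.128.0 - 60.126.191.255) -> em7
More-specific entries that do NOT match:
  124.126.167.244/30 (124.126.167.244 - 124.126.167.247) does not contain 60.126.167.245
  60.126.167.160/27 (60.126.167.160 - 60.126.167.191) does not contain 60.126.167.245
  60.126.176.0/21 (60.126.176.0 - 60.126.183.255) does not contain 60.126.167.245
  60.126.176.0/20 (60.126.176.0 - 60.126.191.255) does not contain 60.126.167.245
Longest matching prefix is /18 -> interface em7.

em7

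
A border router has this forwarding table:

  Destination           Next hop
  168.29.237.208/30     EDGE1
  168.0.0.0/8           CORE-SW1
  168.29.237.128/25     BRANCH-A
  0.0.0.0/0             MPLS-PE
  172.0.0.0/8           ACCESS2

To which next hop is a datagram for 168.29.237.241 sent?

Routes whose prefix contains 168.29.237.241:
  0.0.0.0/0 (default, matches everything) -> MPLS-PE
  168.0.0.0/8 (168.0.0.0 - 168.255.255.255) -> CORE-SW1
  168.29.237.128/25 (168.29.237.128 - 168.29.237.255) -> BRANCH-A
More-specific entries that do NOT match:
  168.29.237.208/30 (168.29.237.208 - 168.29.237.211) does not contain 168.29.237.241
Longest matching prefix is /25 -> next hop BRANCH-A.

BRANCH-A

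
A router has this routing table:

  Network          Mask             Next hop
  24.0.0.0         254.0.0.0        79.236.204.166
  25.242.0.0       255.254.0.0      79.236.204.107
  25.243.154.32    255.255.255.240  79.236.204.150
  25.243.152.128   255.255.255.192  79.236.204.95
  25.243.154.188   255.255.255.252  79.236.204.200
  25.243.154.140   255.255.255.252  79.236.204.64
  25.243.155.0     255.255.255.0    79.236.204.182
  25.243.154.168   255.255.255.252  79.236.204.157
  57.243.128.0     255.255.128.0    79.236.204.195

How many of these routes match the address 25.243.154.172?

Prefixes containing 25.243.154.172:
  24.0.0.0/7 (24.0.0.0 - 25.255.255.255)
  25.242.0.0/15 (25.242.0.0 - 25.243.255.255)
Total matching entries: 2.

2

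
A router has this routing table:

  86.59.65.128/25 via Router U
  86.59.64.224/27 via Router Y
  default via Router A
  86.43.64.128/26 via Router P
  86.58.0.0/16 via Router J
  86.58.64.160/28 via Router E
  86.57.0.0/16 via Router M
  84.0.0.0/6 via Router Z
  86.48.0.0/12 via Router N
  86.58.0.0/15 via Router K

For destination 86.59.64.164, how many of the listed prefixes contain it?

4

Prefixes containing 86.59.64.164:
  0.0.0.0/0 (default, matches everything)
  84.0.0.0/6 (84.0.0.0 - 87.255.255.255)
  86.48.0.0/12 (86.48.0.0 - 86.63.255.255)
  86.58.0.0/15 (86.58.0.0 - 86.59.255.255)
Total matching entries: 4.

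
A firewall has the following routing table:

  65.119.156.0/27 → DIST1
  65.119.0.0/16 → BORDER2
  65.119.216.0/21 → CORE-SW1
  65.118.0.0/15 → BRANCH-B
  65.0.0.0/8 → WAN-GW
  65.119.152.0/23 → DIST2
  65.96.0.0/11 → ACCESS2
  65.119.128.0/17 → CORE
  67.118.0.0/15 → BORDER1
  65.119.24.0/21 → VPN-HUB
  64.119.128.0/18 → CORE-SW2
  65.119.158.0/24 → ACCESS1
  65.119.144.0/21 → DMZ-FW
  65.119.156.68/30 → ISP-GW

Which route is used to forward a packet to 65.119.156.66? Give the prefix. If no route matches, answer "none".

Entries matching 65.119.156.66:
  65.0.0.0/8 (65.0.0.0 - 65.255.255.255)
  65.96.0.0/11 (65.96.0.0 - 65.127.255.255)
  65.118.0.0/15 (65.118.0.0 - 65.119.255.255)
  65.119.0.0/16 (65.119.0.0 - 65.119.255.255)
  65.119.128.0/17 (65.119.128.0 - 65.119.255.255)
Most specific is 65.119.128.0/17.

65.119.128.0/17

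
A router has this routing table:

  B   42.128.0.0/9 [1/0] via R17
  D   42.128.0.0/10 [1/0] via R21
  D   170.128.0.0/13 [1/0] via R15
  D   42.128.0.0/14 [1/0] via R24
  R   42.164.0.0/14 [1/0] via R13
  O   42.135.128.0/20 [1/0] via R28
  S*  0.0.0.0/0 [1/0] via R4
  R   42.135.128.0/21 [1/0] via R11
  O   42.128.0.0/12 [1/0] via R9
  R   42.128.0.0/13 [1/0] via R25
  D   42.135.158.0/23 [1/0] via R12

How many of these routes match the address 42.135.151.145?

5

Prefixes containing 42.135.151.145:
  0.0.0.0/0 (default, matches everything)
  42.128.0.0/9 (42.128.0.0 - 42.255.255.255)
  42.128.0.0/10 (42.128.0.0 - 42.191.255.255)
  42.128.0.0/12 (42.128.0.0 - 42.143.255.255)
  42.128.0.0/13 (42.128.0.0 - 42.135.255.255)
Total matching entries: 5.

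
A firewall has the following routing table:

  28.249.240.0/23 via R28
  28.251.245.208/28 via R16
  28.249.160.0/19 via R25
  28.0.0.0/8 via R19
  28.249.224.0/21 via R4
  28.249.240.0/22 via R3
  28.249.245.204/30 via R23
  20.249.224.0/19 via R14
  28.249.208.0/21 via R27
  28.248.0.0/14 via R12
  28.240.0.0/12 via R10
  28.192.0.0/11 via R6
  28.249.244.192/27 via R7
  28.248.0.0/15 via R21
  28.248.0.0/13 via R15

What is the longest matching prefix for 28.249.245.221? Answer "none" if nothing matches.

28.248.0.0/15

Entries matching 28.249.245.221:
  28.0.0.0/8 (28.0.0.0 - 28.255.255.255)
  28.240.0.0/12 (28.240.0.0 - 28.255.255.255)
  28.248.0.0/13 (28.248.0.0 - 28.255.255.255)
  28.248.0.0/14 (28.248.0.0 - 28.251.255.255)
  28.248.0.0/15 (28.248.0.0 - 28.249.255.255)
Most specific is 28.248.0.0/15.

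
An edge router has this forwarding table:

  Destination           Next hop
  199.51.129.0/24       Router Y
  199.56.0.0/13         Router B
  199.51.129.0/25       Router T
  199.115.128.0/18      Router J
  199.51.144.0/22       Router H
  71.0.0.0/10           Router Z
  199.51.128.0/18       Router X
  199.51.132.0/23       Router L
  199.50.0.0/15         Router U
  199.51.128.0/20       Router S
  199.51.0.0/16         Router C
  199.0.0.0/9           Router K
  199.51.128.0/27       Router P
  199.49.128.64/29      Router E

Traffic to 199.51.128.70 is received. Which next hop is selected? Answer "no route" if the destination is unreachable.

Routes whose prefix contains 199.51.128.70:
  199.0.0.0/9 (199.0.0.0 - 199.127.255.255) -> Router K
  199.50.0.0/15 (199.50.0.0 - 199.51.255.255) -> Router U
  199.51.0.0/16 (199.51.0.0 - 199.51.255.255) -> Router C
  199.51.128.0/18 (199.51.128.0 - 199.51.191.255) -> Router X
  199.51.128.0/20 (199.51.128.0 - 199.51.143.255) -> Router S
More-specific entries that do NOT match:
  199.49.128.64/29 (199.49.128.64 - 199.49.128.71) does not contain 199.51.128.70
  199.51.128.0/27 (199.51.128.0 - 199.51.128.31) does not contain 199.51.128.70
  199.51.129.0/25 (199.51.129.0 - 199.51.129.127) does not contain 199.51.128.70
  199.51.129.0/24 (199.51.129.0 - 199.51.129.255) does not contain 199.51.128.70
  199.51.132.0/23 (199.51.132.0 - 199.51.133.255) does not contain 199.51.128.70
  199.51.144.0/22 (199.51.144.0 - 199.51.147.255) does not contain 199.51.128.70
Longest matching prefix is /20 -> next hop Router S.

Router S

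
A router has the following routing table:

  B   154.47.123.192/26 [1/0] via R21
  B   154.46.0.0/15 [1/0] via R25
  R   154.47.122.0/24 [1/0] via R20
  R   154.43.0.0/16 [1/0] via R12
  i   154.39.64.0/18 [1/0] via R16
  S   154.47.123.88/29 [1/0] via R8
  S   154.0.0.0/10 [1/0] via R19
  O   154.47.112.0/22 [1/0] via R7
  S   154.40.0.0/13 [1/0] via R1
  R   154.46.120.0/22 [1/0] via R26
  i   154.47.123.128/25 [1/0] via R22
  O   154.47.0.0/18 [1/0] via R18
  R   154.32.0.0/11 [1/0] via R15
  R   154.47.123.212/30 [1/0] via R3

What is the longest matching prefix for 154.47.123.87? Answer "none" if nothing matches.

Entries matching 154.47.123.87:
  154.0.0.0/10 (154.0.0.0 - 154.63.255.255)
  154.32.0.0/11 (154.32.0.0 - 154.63.255.255)
  154.40.0.0/13 (154.40.0.0 - 154.47.255.255)
  154.46.0.0/15 (154.46.0.0 - 154.47.255.255)
Most specific is 154.46.0.0/15.

154.46.0.0/15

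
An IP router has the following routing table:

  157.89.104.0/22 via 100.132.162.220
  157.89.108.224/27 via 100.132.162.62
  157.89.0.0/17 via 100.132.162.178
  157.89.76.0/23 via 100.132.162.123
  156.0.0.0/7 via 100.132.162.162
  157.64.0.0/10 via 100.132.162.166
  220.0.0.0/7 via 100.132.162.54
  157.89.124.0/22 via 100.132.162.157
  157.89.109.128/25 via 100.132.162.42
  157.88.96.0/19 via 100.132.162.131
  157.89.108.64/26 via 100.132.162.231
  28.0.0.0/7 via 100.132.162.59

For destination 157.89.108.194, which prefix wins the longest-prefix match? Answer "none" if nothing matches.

157.89.0.0/17

Entries matching 157.89.108.194:
  156.0.0.0/7 (156.0.0.0 - 157.255.255.255)
  157.64.0.0/10 (157.64.0.0 - 157.127.255.255)
  157.89.0.0/17 (157.89.0.0 - 157.89.127.255)
Most specific is 157.89.0.0/17.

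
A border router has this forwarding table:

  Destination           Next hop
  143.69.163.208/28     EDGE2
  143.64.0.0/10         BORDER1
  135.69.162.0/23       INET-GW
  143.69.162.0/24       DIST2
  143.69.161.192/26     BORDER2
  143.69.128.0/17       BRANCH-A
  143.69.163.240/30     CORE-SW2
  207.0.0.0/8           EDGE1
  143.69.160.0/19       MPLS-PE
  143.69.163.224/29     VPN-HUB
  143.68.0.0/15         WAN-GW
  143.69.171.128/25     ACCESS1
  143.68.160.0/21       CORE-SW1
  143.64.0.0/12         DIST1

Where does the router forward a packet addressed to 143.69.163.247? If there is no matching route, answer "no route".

Routes whose prefix contains 143.69.163.247:
  143.64.0.0/10 (143.64.0.0 - 143.127.255.255) -> BORDER1
  143.64.0.0/12 (143.64.0.0 - 143.79.255.255) -> DIST1
  143.68.0.0/15 (143.68.0.0 - 143.69.255.255) -> WAN-GW
  143.69.128.0/17 (143.69.128.0 - 143.69.255.255) -> BRANCH-A
  143.69.160.0/19 (143.69.160.0 - 143.69.191.255) -> MPLS-PE
More-specific entries that do NOT match:
  143.69.163.240/30 (143.69.163.240 - 143.69.163.243) does not contain 143.69.163.247
  143.69.163.224/29 (143.69.163.224 - 143.69.163.231) does not contain 143.69.163.247
  143.69.163.208/28 (143.69.163.208 - 143.69.163.223) does not contain 143.69.163.247
  143.69.161.192/26 (143.69.161.192 - 143.69.161.255) does not contain 143.69.163.247
  143.69.171.128/25 (143.69.171.128 - 143.69.171.255) does not contain 143.69.163.247
  143.69.162.0/24 (143.69.162.0 - 143.69.162.255) does not contain 143.69.163.247
  135.69.162.0/23 (135.69.162.0 - 135.69.163.255) does not contain 143.69.163.247
  143.68.160.0/21 (143.68.160.0 - 143.68.167.255) does not contain 143.69.163.247
Longest matching prefix is /19 -> next hop MPLS-PE.

MPLS-PE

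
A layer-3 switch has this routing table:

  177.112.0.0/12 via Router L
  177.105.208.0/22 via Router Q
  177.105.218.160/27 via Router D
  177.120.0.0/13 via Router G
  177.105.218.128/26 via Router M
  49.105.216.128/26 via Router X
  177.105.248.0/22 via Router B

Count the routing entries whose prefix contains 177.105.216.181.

No listed prefix contains 177.105.216.181.
Total matching entries: 0.

0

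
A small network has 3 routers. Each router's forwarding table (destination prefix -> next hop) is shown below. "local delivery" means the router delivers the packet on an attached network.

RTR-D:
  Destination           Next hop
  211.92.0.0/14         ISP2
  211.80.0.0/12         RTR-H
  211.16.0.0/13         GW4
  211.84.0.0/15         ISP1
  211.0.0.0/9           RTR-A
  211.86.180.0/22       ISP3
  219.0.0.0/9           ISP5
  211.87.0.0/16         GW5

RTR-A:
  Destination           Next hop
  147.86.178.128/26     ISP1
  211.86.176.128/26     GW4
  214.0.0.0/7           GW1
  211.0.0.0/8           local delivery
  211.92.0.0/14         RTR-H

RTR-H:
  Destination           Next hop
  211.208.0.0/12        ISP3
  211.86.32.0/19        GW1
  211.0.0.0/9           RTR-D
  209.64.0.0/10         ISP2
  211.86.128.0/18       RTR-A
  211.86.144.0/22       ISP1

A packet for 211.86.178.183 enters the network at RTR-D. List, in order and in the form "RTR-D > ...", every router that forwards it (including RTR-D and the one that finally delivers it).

At RTR-D: longest match for 211.86.178.183 is 211.80.0.0/12 -> RTR-H
At RTR-H: longest match for 211.86.178.183 is 211.86.128.0/18 -> RTR-A
At RTR-A: longest match for 211.86.178.183 is 211.0.0.0/8 -> local delivery

RTR-D > RTR-H > RTR-A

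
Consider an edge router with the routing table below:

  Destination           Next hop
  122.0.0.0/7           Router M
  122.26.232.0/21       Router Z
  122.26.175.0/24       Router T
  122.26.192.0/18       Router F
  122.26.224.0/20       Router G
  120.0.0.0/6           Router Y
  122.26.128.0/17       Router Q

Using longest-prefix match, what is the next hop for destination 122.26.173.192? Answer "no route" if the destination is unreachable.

Routes whose prefix contains 122.26.173.192:
  120.0.0.0/6 (120.0.0.0 - 123.255.255.255) -> Router Y
  122.0.0.0/7 (122.0.0.0 - 123.255.255.255) -> Router M
  122.26.128.0/17 (122.26.128.0 - 122.26.255.255) -> Router Q
More-specific entries that do NOT match:
  122.26.175.0/24 (122.26.175.0 - 122.26.175.255) does not contain 122.26.173.192
  122.26.232.0/21 (122.26.232.0 - 122.26.239.255) does not contain 122.26.173.192
  122.26.224.0/20 (122.26.224.0 - 122.26.239.255) does not contain 122.26.173.192
  122.26.192.0/18 (122.26.192.0 - 122.26.255.255) does not contain 122.26.173.192
Longest matching prefix is /17 -> next hop Router Q.

Router Q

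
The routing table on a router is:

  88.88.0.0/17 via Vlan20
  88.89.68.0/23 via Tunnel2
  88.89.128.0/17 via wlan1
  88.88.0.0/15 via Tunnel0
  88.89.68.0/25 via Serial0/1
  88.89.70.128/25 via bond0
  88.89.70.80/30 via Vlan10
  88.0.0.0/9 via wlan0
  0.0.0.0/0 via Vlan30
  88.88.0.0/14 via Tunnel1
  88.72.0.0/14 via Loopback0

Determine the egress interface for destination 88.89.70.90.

Tunnel0

Routes whose prefix contains 88.89.70.90:
  0.0.0.0/0 (default, matches everything) -> Vlan30
  88.0.0.0/9 (88.0.0.0 - 88.127.255.255) -> wlan0
  88.88.0.0/14 (88.88.0.0 - 88.91.255.255) -> Tunnel1
  88.88.0.0/15 (88.88.0.0 - 88.89.255.255) -> Tunnel0
More-specific entries that do NOT match:
  88.89.70.80/30 (88.89.70.80 - 88.89.70.83) does not contain 88.89.70.90
  88.89.68.0/25 (88.89.68.0 - 88.89.68.127) does not contain 88.89.70.90
  88.89.70.128/25 (88.89.70.128 - 88.89.70.255) does not contain 88.89.70.90
  88.89.68.0/23 (88.89.68.0 - 88.89.69.255) does not contain 88.89.70.90
  88.88.0.0/17 (88.88.0.0 - 88.88.127.255) does not contain 88.89.70.90
  88.89.128.0/17 (88.89.128.0 - 88.89.255.255) does not contain 88.89.70.90
Longest matching prefix is /15 -> interface Tunnel0.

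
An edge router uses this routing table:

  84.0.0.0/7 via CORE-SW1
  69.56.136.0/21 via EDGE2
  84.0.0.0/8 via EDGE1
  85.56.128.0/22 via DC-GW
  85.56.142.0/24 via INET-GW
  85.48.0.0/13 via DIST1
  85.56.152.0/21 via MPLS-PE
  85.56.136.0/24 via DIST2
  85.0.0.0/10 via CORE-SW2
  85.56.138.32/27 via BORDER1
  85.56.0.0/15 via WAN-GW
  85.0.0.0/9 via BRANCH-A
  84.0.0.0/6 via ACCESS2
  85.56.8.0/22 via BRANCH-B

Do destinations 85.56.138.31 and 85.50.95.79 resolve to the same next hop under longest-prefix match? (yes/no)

no

85.56.138.31: longest match 85.56.0.0/15 -> WAN-GW
85.50.95.79: longest match 85.48.0.0/13 -> DIST1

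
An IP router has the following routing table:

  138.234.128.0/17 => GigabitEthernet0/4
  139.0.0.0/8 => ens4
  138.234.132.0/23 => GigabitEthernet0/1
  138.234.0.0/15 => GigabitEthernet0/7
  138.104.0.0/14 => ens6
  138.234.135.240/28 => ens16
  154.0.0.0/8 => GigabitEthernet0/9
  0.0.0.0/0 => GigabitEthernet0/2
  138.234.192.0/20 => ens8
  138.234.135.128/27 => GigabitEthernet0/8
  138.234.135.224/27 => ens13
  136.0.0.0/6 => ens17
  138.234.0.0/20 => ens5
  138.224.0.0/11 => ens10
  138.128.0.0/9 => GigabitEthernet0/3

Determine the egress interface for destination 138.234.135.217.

Routes whose prefix contains 138.234.135.217:
  0.0.0.0/0 (default, matches everything) -> GigabitEthernet0/2
  136.0.0.0/6 (136.0.0.0 - 139.255.255.255) -> ens17
  138.128.0.0/9 (138.128.0.0 - 138.255.255.255) -> GigabitEthernet0/3
  138.224.0.0/11 (138.224.0.0 - 138.255.255.255) -> ens10
  138.234.0.0/15 (138.234.0.0 - 138.235.255.255) -> GigabitEthernet0/7
  138.234.128.0/17 (138.234.128.0 - 138.234.255.255) -> GigabitEthernet0/4
More-specific entries that do NOT match:
  138.234.135.240/28 (138.234.135.240 - 138.234.135.255) does not contain 138.234.135.217
  138.234.135.128/27 (138.234.135.128 - 138.234.135.159) does not contain 138.234.135.217
  138.234.135.224/27 (138.234.135.224 - 138.234.135.255) does not contain 138.234.135.217
  138.234.132.0/23 (138.234.132.0 - 138.234.133.255) does not contain 138.234.135.217
  138.234.192.0/20 (138.234.192.0 - 138.234.207.255) does not contain 138.234.135.217
  138.234.0.0/20 (138.234.0.0 - 138.234.15.255) does not contain 138.234.135.217
Longest matching prefix is /17 -> interface GigabitEthernet0/4.

GigabitEthernet0/4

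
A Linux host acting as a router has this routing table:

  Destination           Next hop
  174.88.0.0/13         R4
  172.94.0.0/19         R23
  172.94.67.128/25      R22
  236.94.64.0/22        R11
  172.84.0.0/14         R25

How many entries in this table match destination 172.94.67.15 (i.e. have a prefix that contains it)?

0

No listed prefix contains 172.94.67.15.
Total matching entries: 0.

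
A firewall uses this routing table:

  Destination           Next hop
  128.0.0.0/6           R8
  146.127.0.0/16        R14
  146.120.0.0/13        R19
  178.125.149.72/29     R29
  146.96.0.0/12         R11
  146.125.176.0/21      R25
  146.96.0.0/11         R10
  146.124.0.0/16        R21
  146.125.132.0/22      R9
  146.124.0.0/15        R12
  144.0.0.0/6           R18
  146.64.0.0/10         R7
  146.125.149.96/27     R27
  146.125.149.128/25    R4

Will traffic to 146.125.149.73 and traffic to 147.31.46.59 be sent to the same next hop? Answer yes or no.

no

146.125.149.73: longest match 146.124.0.0/15 -> R12
147.31.46.59: longest match 144.0.0.0/6 -> R18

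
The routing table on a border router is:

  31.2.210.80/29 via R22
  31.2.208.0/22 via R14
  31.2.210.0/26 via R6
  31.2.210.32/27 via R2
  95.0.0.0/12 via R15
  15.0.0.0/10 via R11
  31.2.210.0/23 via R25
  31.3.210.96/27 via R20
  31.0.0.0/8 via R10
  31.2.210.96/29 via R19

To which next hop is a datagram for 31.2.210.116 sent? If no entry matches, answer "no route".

R25

Routes whose prefix contains 31.2.210.116:
  31.0.0.0/8 (31.0.0.0 - 31.255.255.255) -> R10
  31.2.208.0/22 (31.2.208.0 - 31.2.211.255) -> R14
  31.2.210.0/23 (31.2.210.0 - 31.2.211.255) -> R25
More-specific entries that do NOT match:
  31.2.210.80/29 (31.2.210.80 - 31.2.210.87) does not contain 31.2.210.116
  31.2.210.96/29 (31.2.210.96 - 31.2.210.103) does not contain 31.2.210.116
  31.2.210.32/27 (31.2.210.32 - 31.2.210.63) does not contain 31.2.210.116
  31.3.210.96/27 (31.3.210.96 - 31.3.210.127) does not contain 31.2.210.116
  31.2.210.0/26 (31.2.210.0 - 31.2.210.63) does not contain 31.2.210.116
Longest matching prefix is /23 -> next hop R25.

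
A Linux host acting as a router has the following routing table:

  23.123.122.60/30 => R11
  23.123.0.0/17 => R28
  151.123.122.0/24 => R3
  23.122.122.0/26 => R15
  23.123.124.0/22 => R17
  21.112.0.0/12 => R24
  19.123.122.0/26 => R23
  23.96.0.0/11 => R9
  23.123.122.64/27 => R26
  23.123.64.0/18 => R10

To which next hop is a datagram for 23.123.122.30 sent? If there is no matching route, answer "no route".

Routes whose prefix contains 23.123.122.30:
  23.96.0.0/11 (23.96.0.0 - 23.127.255.255) -> R9
  23.123.0.0/17 (23.123.0.0 - 23.123.127.255) -> R28
  23.123.64.0/18 (23.123.64.0 - 23.123.127.255) -> R10
More-specific entries that do NOT match:
  23.123.122.60/30 (23.123.122.60 - 23.123.122.63) does not contain 23.123.122.30
  23.123.122.64/27 (23.123.122.64 - 23.123.122.95) does not contain 23.123.122.30
  23.122.122.0/26 (23.122.122.0 - 23.122.122.63) does not contain 23.123.122.30
  19.123.122.0/26 (19.123.122.0 - 19.123.122.63) does not contain 23.123.122.30
  151.123.122.0/24 (151.123.122.0 - 151.123.122.255) does not contain 23.123.122.30
  23.123.124.0/22 (23.123.124.0 - 23.123.127.255) does not contain 23.123.122.30
Longest matching prefix is /18 -> next hop R10.

R10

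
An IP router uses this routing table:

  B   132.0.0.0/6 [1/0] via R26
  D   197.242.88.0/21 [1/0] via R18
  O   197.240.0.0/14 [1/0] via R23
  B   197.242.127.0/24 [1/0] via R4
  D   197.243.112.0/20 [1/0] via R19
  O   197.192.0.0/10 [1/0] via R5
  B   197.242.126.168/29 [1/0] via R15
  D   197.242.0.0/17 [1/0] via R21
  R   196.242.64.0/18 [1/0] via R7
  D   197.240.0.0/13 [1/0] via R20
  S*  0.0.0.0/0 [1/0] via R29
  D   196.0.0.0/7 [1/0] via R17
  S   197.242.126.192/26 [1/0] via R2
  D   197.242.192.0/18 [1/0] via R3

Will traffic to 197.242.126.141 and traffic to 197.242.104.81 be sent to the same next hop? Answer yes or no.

yes

197.242.126.141: longest match 197.242.0.0/17 -> R21
197.242.104.81: longest match 197.242.0.0/17 -> R21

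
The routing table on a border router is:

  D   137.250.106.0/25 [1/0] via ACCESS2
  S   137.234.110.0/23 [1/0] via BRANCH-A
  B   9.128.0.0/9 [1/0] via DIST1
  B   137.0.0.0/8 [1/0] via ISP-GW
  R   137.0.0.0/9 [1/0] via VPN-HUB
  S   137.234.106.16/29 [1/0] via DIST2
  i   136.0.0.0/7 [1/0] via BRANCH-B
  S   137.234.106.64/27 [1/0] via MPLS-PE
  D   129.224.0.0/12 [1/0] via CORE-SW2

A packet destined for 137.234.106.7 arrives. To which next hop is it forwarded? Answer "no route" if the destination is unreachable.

Routes whose prefix contains 137.234.106.7:
  136.0.0.0/7 (136.0.0.0 - 137.255.255.255) -> BRANCH-B
  137.0.0.0/8 (137.0.0.0 - 137.255.255.255) -> ISP-GW
More-specific entries that do NOT match:
  137.234.106.16/29 (137.234.106.16 - 137.234.106.23) does not contain 137.234.106.7
  137.234.106.64/27 (137.234.106.64 - 137.234.106.95) does not contain 137.234.106.7
  137.250.106.0/25 (137.250.106.0 - 137.250.106.127) does not contain 137.234.106.7
  137.234.110.0/23 (137.234.110.0 - 137.234.111.255) does not contain 137.234.106.7
  129.224.0.0/12 (129.224.0.0 - 129.239.255.255) does not contain 137.234.106.7
  9.128.0.0/9 (9.128.0.0 - 9.255.255.255) does not contain 137.234.106.7
  137.0.0.0/9 (137.0.0.0 - 137.127.255.255) does not contain 137.234.106.7
Longest matching prefix is /8 -> next hop ISP-GW.

ISP-GW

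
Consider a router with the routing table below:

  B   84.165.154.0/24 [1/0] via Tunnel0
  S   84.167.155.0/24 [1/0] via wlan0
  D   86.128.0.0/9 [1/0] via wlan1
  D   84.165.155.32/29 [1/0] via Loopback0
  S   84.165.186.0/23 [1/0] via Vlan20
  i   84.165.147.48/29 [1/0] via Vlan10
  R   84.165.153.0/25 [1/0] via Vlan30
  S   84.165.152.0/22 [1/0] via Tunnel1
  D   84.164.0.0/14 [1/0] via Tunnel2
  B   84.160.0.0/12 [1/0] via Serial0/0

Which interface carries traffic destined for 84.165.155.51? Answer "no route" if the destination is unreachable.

Tunnel1

Routes whose prefix contains 84.165.155.51:
  84.160.0.0/12 (84.160.0.0 - 84.175.255.255) -> Serial0/0
  84.164.0.0/14 (84.164.0.0 - 84.167.255.255) -> Tunnel2
  84.165.152.0/22 (84.165.152.0 - 84.165.155.255) -> Tunnel1
More-specific entries that do NOT match:
  84.165.155.32/29 (84.165.155.32 - 84.165.155.39) does not contain 84.165.155.51
  84.165.147.48/29 (84.165.147.48 - 84.165.147.55) does not contain 84.165.155.51
  84.165.153.0/25 (84.165.153.0 - 84.165.153.127) does not contain 84.165.155.51
  84.165.154.0/24 (84.165.154.0 - 84.165.154.255) does not contain 84.165.155.51
  84.167.155.0/24 (84.167.155.0 - 84.167.155.255) does not contain 84.165.155.51
  84.165.186.0/23 (84.165.186.0 - 84.165.187.255) does not contain 84.165.155.51
Longest matching prefix is /22 -> interface Tunnel1.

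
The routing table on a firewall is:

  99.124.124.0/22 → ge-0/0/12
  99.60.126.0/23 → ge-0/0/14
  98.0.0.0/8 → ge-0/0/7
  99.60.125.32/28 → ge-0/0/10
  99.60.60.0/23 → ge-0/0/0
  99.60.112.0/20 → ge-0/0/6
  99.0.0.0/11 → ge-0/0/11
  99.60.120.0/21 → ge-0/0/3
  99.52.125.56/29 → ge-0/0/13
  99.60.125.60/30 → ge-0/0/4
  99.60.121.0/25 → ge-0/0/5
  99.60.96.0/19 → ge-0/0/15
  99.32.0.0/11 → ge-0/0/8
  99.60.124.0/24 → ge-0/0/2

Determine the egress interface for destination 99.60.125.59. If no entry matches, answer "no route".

Routes whose prefix contains 99.60.125.59:
  99.32.0.0/11 (99.32.0.0 - 99.63.255.255) -> ge-0/0/8
  99.60.96.0/19 (99.60.96.0 - 99.60.127.255) -> ge-0/0/15
  99.60.112.0/20 (99.60.112.0 - 99.60.127.255) -> ge-0/0/6
  99.60.120.0/21 (99.60.120.0 - 99.60.127.255) -> ge-0/0/3
More-specific entries that do NOT match:
  99.60.125.60/30 (99.60.125.60 - 99.60.125.63) does not contain 99.60.125.59
  99.52.125.56/29 (99.52.125.56 - 99.52.125.63) does not contain 99.60.125.59
  99.60.125.32/28 (99.60.125.32 - 99.60.125.47) does not contain 99.60.125.59
  99.60.121.0/25 (99.60.121.0 - 99.60.121.127) does not contain 99.60.125.59
  99.60.124.0/24 (99.60.124.0 - 99.60.124.255) does not contain 99.60.125.59
  99.60.126.0/23 (99.60.126.0 - 99.60.127.255) does not contain 99.60.125.59
  99.60.60.0/23 (99.60.60.0 - 99.60.61.255) does not contain 99.60.125.59
  99.124.124.0/22 (99.124.124.0 - 99.124.127.255) does not contain 99.60.125.59
Longest matching prefix is /21 -> interface ge-0/0/3.

ge-0/0/3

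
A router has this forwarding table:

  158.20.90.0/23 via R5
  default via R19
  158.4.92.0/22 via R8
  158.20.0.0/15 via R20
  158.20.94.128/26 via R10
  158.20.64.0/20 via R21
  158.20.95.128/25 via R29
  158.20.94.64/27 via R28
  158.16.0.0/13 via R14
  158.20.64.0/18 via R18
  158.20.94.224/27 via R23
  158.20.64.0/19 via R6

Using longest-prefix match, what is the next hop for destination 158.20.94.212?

Routes whose prefix contains 158.20.94.212:
  0.0.0.0/0 (default, matches everything) -> R19
  158.16.0.0/13 (158.16.0.0 - 158.23.255.255) -> R14
  158.20.0.0/15 (158.20.0.0 - 158.21.255.255) -> R20
  158.20.64.0/18 (158.20.64.0 - 158.20.127.255) -> R18
  158.20.64.0/19 (158.20.64.0 - 158.20.95.255) -> R6
More-specific entries that do NOT match:
  158.20.94.64/27 (158.20.94.64 - 158.20.94.95) does not contain 158.20.94.212
  158.20.94.224/27 (158.20.94.224 - 158.20.94.255) does not contain 158.20.94.212
  158.20.94.128/26 (158.20.94.128 - 158.20.94.191) does not contain 158.20.94.212
  158.20.95.128/25 (158.20.95.128 - 158.20.95.255) does not contain 158.20.94.212
  158.20.90.0/23 (158.20.90.0 - 158.20.91.255) does not contain 158.20.94.212
  158.4.92.0/22 (158.4.92.0 - 158.4.95.255) does not contain 158.20.94.212
  158.20.64.0/20 (158.20.64.0 - 158.20.79.255) does not contain 158.20.94.212
Longest matching prefix is /19 -> next hop R6.

R6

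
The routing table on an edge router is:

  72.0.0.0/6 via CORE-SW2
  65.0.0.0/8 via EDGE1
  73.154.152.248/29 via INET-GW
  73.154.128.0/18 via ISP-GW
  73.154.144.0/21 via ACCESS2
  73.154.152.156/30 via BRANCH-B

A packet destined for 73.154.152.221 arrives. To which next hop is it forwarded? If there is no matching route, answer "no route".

Routes whose prefix contains 73.154.152.221:
  72.0.0.0/6 (72.0.0.0 - 75.255.255.255) -> CORE-SW2
  73.154.128.0/18 (73.154.128.0 - 73.154.191.255) -> ISP-GW
More-specific entries that do NOT match:
  73.154.152.156/30 (73.154.152.156 - 73.154.152.159) does not contain 73.154.152.221
  73.154.152.248/29 (73.154.152.248 - 73.154.152.255) does not contain 73.154.152.221
  73.154.144.0/21 (73.154.144.0 - 73.154.151.255) does not contain 73.154.152.221
Longest matching prefix is /18 -> next hop ISP-GW.

ISP-GW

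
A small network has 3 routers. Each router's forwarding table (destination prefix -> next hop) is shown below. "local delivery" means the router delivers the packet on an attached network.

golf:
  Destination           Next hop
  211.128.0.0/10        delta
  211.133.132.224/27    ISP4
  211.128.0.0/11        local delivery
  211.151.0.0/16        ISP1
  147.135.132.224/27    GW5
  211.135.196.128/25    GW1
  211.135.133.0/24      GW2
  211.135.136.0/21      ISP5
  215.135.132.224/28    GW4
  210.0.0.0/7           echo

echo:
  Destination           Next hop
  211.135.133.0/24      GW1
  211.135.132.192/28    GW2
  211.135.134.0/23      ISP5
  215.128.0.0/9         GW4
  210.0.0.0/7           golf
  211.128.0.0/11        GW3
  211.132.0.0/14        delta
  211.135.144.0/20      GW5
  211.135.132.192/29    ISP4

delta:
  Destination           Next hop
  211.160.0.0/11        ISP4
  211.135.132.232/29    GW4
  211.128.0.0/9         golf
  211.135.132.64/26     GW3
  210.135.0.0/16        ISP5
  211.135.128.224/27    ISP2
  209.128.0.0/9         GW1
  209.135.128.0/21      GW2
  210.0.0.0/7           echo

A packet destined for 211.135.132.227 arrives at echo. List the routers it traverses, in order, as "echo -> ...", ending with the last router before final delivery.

echo -> delta -> golf

At echo: longest match for 211.135.132.227 is 211.132.0.0/14 -> delta
At delta: longest match for 211.135.132.227 is 211.128.0.0/9 -> golf
At golf: longest match for 211.135.132.227 is 211.128.0.0/11 -> local delivery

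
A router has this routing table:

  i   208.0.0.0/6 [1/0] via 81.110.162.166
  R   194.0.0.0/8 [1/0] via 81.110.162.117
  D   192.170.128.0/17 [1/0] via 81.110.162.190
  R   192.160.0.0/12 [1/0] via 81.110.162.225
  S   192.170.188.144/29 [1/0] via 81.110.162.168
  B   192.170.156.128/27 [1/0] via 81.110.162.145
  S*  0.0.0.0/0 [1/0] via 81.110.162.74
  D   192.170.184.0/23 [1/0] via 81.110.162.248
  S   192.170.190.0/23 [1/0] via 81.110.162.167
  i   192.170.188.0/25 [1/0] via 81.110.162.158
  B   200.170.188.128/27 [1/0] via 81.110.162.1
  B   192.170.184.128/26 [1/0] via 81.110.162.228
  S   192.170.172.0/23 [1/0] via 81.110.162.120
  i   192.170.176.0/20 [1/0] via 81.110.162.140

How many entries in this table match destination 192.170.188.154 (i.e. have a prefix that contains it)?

4

Prefixes containing 192.170.188.154:
  0.0.0.0/0 (default, matches everything)
  192.160.0.0/12 (192.160.0.0 - 192.175.255.255)
  192.170.128.0/17 (192.170.128.0 - 192.170.255.255)
  192.170.176.0/20 (192.170.176.0 - 192.170.191.255)
Total matching entries: 4.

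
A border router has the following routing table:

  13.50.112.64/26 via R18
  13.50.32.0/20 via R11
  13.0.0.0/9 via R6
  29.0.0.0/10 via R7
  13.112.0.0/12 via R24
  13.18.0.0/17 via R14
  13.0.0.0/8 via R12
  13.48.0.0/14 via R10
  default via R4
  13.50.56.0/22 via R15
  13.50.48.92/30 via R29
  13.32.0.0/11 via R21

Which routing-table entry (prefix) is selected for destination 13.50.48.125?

Entries matching 13.50.48.125:
  0.0.0.0/0 (default, matches everything)
  13.0.0.0/8 (13.0.0.0 - 13.255.255.255)
  13.0.0.0/9 (13.0.0.0 - 13.127.255.255)
  13.32.0.0/11 (13.32.0.0 - 13.63.255.255)
  13.48.0.0/14 (13.48.0.0 - 13.51.255.255)
Most specific is 13.48.0.0/14.

13.48.0.0/14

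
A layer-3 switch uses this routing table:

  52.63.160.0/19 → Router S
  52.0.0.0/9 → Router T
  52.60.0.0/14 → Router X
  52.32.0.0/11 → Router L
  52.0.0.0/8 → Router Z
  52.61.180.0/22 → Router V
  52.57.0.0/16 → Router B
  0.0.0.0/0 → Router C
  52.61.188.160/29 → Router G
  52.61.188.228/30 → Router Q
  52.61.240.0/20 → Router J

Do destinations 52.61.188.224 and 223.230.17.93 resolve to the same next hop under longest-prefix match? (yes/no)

52.61.188.224: longest match 52.60.0.0/14 -> Router X
223.230.17.93: longest match 0.0.0.0/0 -> Router C

no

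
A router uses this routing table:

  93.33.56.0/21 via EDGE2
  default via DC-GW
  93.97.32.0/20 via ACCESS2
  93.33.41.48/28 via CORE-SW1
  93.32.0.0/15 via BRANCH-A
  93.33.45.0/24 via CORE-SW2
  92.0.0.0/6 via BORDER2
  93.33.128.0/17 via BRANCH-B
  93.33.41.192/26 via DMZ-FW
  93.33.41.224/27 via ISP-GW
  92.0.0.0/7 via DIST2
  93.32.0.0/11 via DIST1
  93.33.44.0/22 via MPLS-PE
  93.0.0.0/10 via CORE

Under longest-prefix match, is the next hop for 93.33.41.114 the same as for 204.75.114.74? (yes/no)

93.33.41.114: longest match 93.32.0.0/15 -> BRANCH-A
204.75.114.74: longest match 0.0.0.0/0 -> DC-GW

no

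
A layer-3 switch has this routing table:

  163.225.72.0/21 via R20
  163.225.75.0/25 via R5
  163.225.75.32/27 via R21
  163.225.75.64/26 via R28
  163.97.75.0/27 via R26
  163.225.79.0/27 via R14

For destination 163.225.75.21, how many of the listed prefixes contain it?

2

Prefixes containing 163.225.75.21:
  163.225.72.0/21 (163.225.72.0 - 163.225.79.255)
  163.225.75.0/25 (163.225.75.0 - 163.225.75.127)
Total matching entries: 2.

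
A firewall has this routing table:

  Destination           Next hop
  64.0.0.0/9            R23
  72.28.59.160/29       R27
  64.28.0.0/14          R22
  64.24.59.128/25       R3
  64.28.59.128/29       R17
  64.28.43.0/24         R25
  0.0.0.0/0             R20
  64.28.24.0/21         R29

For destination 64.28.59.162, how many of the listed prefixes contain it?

Prefixes containing 64.28.59.162:
  0.0.0.0/0 (default, matches everything)
  64.0.0.0/9 (64.0.0.0 - 64.127.255.255)
  64.28.0.0/14 (64.28.0.0 - 64.31.255.255)
Total matching entries: 3.

3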